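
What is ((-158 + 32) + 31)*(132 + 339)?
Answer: -44745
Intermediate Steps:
((-158 + 32) + 31)*(132 + 339) = (-126 + 31)*471 = -95*471 = -44745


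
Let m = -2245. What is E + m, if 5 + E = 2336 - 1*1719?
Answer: -1633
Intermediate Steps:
E = 612 (E = -5 + (2336 - 1*1719) = -5 + (2336 - 1719) = -5 + 617 = 612)
E + m = 612 - 2245 = -1633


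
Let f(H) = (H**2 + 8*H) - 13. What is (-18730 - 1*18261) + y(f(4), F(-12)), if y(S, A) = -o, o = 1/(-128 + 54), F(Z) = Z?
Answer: -2737333/74 ≈ -36991.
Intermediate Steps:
o = -1/74 (o = 1/(-74) = -1/74 ≈ -0.013514)
f(H) = -13 + H**2 + 8*H
y(S, A) = 1/74 (y(S, A) = -1*(-1/74) = 1/74)
(-18730 - 1*18261) + y(f(4), F(-12)) = (-18730 - 1*18261) + 1/74 = (-18730 - 18261) + 1/74 = -36991 + 1/74 = -2737333/74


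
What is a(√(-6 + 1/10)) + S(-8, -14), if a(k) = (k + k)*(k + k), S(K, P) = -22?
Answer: -228/5 ≈ -45.600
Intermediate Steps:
a(k) = 4*k² (a(k) = (2*k)*(2*k) = 4*k²)
a(√(-6 + 1/10)) + S(-8, -14) = 4*(√(-6 + 1/10))² - 22 = 4*(√(-6 + ⅒))² - 22 = 4*(√(-59/10))² - 22 = 4*(I*√590/10)² - 22 = 4*(-59/10) - 22 = -118/5 - 22 = -228/5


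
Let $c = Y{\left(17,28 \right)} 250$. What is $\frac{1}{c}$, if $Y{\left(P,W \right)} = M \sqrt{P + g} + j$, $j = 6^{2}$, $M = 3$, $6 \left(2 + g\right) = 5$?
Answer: $\frac{12}{96125} - \frac{\sqrt{570}}{576750} \approx 8.3442 \cdot 10^{-5}$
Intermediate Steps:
$g = - \frac{7}{6}$ ($g = -2 + \frac{1}{6} \cdot 5 = -2 + \frac{5}{6} = - \frac{7}{6} \approx -1.1667$)
$j = 36$
$Y{\left(P,W \right)} = 36 + 3 \sqrt{- \frac{7}{6} + P}$ ($Y{\left(P,W \right)} = 3 \sqrt{P - \frac{7}{6}} + 36 = 3 \sqrt{- \frac{7}{6} + P} + 36 = 36 + 3 \sqrt{- \frac{7}{6} + P}$)
$c = 9000 + 125 \sqrt{570}$ ($c = \left(36 + \frac{\sqrt{-42 + 36 \cdot 17}}{2}\right) 250 = \left(36 + \frac{\sqrt{-42 + 612}}{2}\right) 250 = \left(36 + \frac{\sqrt{570}}{2}\right) 250 = 9000 + 125 \sqrt{570} \approx 11984.0$)
$\frac{1}{c} = \frac{1}{9000 + 125 \sqrt{570}}$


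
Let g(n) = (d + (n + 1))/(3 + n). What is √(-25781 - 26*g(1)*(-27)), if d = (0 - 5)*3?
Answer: 5*I*√4490/2 ≈ 167.52*I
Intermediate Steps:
d = -15 (d = -5*3 = -15)
g(n) = (-14 + n)/(3 + n) (g(n) = (-15 + (n + 1))/(3 + n) = (-15 + (1 + n))/(3 + n) = (-14 + n)/(3 + n))
√(-25781 - 26*g(1)*(-27)) = √(-25781 - 26*(-14 + 1)/(3 + 1)*(-27)) = √(-25781 - 26*(-13)/4*(-27)) = √(-25781 - 13*(-13)/2*(-27)) = √(-25781 - 26*(-13/4)*(-27)) = √(-25781 + (169/2)*(-27)) = √(-25781 - 4563/2) = √(-56125/2) = 5*I*√4490/2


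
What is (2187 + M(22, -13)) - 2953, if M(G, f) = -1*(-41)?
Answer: -725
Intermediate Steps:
M(G, f) = 41
(2187 + M(22, -13)) - 2953 = (2187 + 41) - 2953 = 2228 - 2953 = -725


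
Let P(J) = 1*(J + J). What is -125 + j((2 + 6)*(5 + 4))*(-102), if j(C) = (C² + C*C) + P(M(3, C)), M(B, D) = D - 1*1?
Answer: -1072145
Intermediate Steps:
M(B, D) = -1 + D (M(B, D) = D - 1 = -1 + D)
P(J) = 2*J (P(J) = 1*(2*J) = 2*J)
j(C) = -2 + 2*C + 2*C² (j(C) = (C² + C*C) + 2*(-1 + C) = (C² + C²) + (-2 + 2*C) = 2*C² + (-2 + 2*C) = -2 + 2*C + 2*C²)
-125 + j((2 + 6)*(5 + 4))*(-102) = -125 + (-2 + 2*((2 + 6)*(5 + 4)) + 2*((2 + 6)*(5 + 4))²)*(-102) = -125 + (-2 + 2*(8*9) + 2*(8*9)²)*(-102) = -125 + (-2 + 2*72 + 2*72²)*(-102) = -125 + (-2 + 144 + 2*5184)*(-102) = -125 + (-2 + 144 + 10368)*(-102) = -125 + 10510*(-102) = -125 - 1072020 = -1072145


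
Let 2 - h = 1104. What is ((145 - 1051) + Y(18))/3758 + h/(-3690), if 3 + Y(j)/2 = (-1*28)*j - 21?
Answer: -774616/3466755 ≈ -0.22344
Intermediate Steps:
h = -1102 (h = 2 - 1*1104 = 2 - 1104 = -1102)
Y(j) = -48 - 56*j (Y(j) = -6 + 2*((-1*28)*j - 21) = -6 + 2*(-28*j - 21) = -6 + 2*(-21 - 28*j) = -6 + (-42 - 56*j) = -48 - 56*j)
((145 - 1051) + Y(18))/3758 + h/(-3690) = ((145 - 1051) + (-48 - 56*18))/3758 - 1102/(-3690) = (-906 + (-48 - 1008))*(1/3758) - 1102*(-1/3690) = (-906 - 1056)*(1/3758) + 551/1845 = -1962*1/3758 + 551/1845 = -981/1879 + 551/1845 = -774616/3466755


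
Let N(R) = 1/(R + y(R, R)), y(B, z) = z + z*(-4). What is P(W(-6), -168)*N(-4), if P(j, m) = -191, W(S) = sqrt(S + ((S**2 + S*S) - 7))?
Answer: -191/8 ≈ -23.875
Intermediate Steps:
y(B, z) = -3*z (y(B, z) = z - 4*z = -3*z)
W(S) = sqrt(-7 + S + 2*S**2) (W(S) = sqrt(S + ((S**2 + S**2) - 7)) = sqrt(S + (2*S**2 - 7)) = sqrt(S + (-7 + 2*S**2)) = sqrt(-7 + S + 2*S**2))
N(R) = -1/(2*R) (N(R) = 1/(R - 3*R) = 1/(-2*R) = -1/(2*R))
P(W(-6), -168)*N(-4) = -(-191)/(2*(-4)) = -(-191)*(-1)/(2*4) = -191*1/8 = -191/8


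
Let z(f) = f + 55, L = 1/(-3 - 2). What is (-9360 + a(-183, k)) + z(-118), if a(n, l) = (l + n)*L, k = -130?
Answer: -46802/5 ≈ -9360.4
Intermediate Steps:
L = -⅕ (L = 1/(-5) = -⅕ ≈ -0.20000)
z(f) = 55 + f
a(n, l) = -l/5 - n/5 (a(n, l) = (l + n)*(-⅕) = -l/5 - n/5)
(-9360 + a(-183, k)) + z(-118) = (-9360 + (-⅕*(-130) - ⅕*(-183))) + (55 - 118) = (-9360 + (26 + 183/5)) - 63 = (-9360 + 313/5) - 63 = -46487/5 - 63 = -46802/5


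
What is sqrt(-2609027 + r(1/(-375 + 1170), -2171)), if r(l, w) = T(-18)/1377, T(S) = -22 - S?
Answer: I*sqrt(61074713111)/153 ≈ 1615.2*I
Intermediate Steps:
r(l, w) = -4/1377 (r(l, w) = (-22 - 1*(-18))/1377 = (-22 + 18)*(1/1377) = -4*1/1377 = -4/1377)
sqrt(-2609027 + r(1/(-375 + 1170), -2171)) = sqrt(-2609027 - 4/1377) = sqrt(-3592630183/1377) = I*sqrt(61074713111)/153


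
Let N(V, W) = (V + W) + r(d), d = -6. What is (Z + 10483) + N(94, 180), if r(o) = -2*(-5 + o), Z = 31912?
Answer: 42691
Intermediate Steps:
r(o) = 10 - 2*o
N(V, W) = 22 + V + W (N(V, W) = (V + W) + (10 - 2*(-6)) = (V + W) + (10 + 12) = (V + W) + 22 = 22 + V + W)
(Z + 10483) + N(94, 180) = (31912 + 10483) + (22 + 94 + 180) = 42395 + 296 = 42691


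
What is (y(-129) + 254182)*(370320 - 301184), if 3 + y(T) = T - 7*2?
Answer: 17563032896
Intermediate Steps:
y(T) = -17 + T (y(T) = -3 + (T - 7*2) = -3 + (T - 14) = -3 + (-14 + T) = -17 + T)
(y(-129) + 254182)*(370320 - 301184) = ((-17 - 129) + 254182)*(370320 - 301184) = (-146 + 254182)*69136 = 254036*69136 = 17563032896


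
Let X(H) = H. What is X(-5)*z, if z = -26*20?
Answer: 2600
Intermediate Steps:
z = -520
X(-5)*z = -5*(-520) = 2600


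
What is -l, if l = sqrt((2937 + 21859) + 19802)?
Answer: -sqrt(44598) ≈ -211.18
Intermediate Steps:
l = sqrt(44598) (l = sqrt(24796 + 19802) = sqrt(44598) ≈ 211.18)
-l = -sqrt(44598)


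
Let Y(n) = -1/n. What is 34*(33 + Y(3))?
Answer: 3332/3 ≈ 1110.7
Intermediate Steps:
34*(33 + Y(3)) = 34*(33 - 1/3) = 34*(98/3) = 3332/3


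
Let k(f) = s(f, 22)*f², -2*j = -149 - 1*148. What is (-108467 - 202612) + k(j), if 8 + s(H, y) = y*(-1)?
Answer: -1945293/2 ≈ -9.7265e+5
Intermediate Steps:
s(H, y) = -8 - y (s(H, y) = -8 + y*(-1) = -8 - y)
j = 297/2 (j = -(-149 - 1*148)/2 = -(-149 - 148)/2 = -½*(-297) = 297/2 ≈ 148.50)
k(f) = -30*f² (k(f) = (-8 - 1*22)*f² = (-8 - 22)*f² = -30*f²)
(-108467 - 202612) + k(j) = (-108467 - 202612) - 30*(297/2)² = -311079 - 30*88209/4 = -311079 - 1323135/2 = -1945293/2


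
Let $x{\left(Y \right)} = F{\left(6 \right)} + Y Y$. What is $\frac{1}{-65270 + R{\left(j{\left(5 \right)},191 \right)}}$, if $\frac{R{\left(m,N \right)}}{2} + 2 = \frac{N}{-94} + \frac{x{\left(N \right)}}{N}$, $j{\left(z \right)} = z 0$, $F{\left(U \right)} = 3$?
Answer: $- \frac{8977}{582571683} \approx -1.5409 \cdot 10^{-5}$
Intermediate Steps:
$x{\left(Y \right)} = 3 + Y^{2}$ ($x{\left(Y \right)} = 3 + Y Y = 3 + Y^{2}$)
$j{\left(z \right)} = 0$
$R{\left(m,N \right)} = -4 - \frac{N}{47} + \frac{2 \left(3 + N^{2}\right)}{N}$ ($R{\left(m,N \right)} = -4 + 2 \left(\frac{N}{-94} + \frac{3 + N^{2}}{N}\right) = -4 + 2 \left(N \left(- \frac{1}{94}\right) + \frac{3 + N^{2}}{N}\right) = -4 + 2 \left(- \frac{N}{94} + \frac{3 + N^{2}}{N}\right) = -4 - \left(\frac{N}{47} - \frac{2 \left(3 + N^{2}\right)}{N}\right) = -4 - \frac{N}{47} + \frac{2 \left(3 + N^{2}\right)}{N}$)
$\frac{1}{-65270 + R{\left(j{\left(5 \right)},191 \right)}} = \frac{1}{-65270 + \left(-4 + \frac{6}{191} + \frac{93}{47} \cdot 191\right)} = \frac{1}{-65270 + \left(-4 + 6 \cdot \frac{1}{191} + \frac{17763}{47}\right)} = \frac{1}{-65270 + \left(-4 + \frac{6}{191} + \frac{17763}{47}\right)} = \frac{1}{-65270 + \frac{3357107}{8977}} = \frac{1}{- \frac{582571683}{8977}} = - \frac{8977}{582571683}$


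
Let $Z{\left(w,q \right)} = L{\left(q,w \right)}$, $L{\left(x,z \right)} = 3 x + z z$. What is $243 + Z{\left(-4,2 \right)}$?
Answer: $265$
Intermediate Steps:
$L{\left(x,z \right)} = z^{2} + 3 x$ ($L{\left(x,z \right)} = 3 x + z^{2} = z^{2} + 3 x$)
$Z{\left(w,q \right)} = w^{2} + 3 q$
$243 + Z{\left(-4,2 \right)} = 243 + \left(\left(-4\right)^{2} + 3 \cdot 2\right) = 243 + \left(16 + 6\right) = 243 + 22 = 265$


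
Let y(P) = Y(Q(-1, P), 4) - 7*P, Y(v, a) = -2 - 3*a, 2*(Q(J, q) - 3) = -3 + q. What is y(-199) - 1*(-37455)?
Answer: 38834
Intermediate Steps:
Q(J, q) = 3/2 + q/2 (Q(J, q) = 3 + (-3 + q)/2 = 3 + (-3/2 + q/2) = 3/2 + q/2)
y(P) = -14 - 7*P (y(P) = (-2 - 3*4) - 7*P = (-2 - 12) - 7*P = -14 - 7*P)
y(-199) - 1*(-37455) = (-14 - 7*(-199)) - 1*(-37455) = (-14 + 1393) + 37455 = 1379 + 37455 = 38834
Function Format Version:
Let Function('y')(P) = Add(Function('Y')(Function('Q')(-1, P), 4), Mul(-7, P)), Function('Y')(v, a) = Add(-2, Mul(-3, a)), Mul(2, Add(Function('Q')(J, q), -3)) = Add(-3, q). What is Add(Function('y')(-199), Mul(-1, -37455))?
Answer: 38834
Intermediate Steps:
Function('Q')(J, q) = Add(Rational(3, 2), Mul(Rational(1, 2), q)) (Function('Q')(J, q) = Add(3, Mul(Rational(1, 2), Add(-3, q))) = Add(3, Add(Rational(-3, 2), Mul(Rational(1, 2), q))) = Add(Rational(3, 2), Mul(Rational(1, 2), q)))
Function('y')(P) = Add(-14, Mul(-7, P)) (Function('y')(P) = Add(Add(-2, Mul(-3, 4)), Mul(-7, P)) = Add(Add(-2, -12), Mul(-7, P)) = Add(-14, Mul(-7, P)))
Add(Function('y')(-199), Mul(-1, -37455)) = Add(Add(-14, Mul(-7, -199)), Mul(-1, -37455)) = Add(Add(-14, 1393), 37455) = Add(1379, 37455) = 38834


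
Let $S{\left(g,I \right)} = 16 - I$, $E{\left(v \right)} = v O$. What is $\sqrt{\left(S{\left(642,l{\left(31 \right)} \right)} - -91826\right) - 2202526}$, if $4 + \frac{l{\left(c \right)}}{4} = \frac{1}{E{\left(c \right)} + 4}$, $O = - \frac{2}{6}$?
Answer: $\frac{2 i \sqrt{190487730}}{19} \approx 1452.8 i$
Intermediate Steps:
$O = - \frac{1}{3}$ ($O = \left(-2\right) \frac{1}{6} = - \frac{1}{3} \approx -0.33333$)
$E{\left(v \right)} = - \frac{v}{3}$ ($E{\left(v \right)} = v \left(- \frac{1}{3}\right) = - \frac{v}{3}$)
$l{\left(c \right)} = -16 + \frac{4}{4 - \frac{c}{3}}$ ($l{\left(c \right)} = -16 + \frac{4}{- \frac{c}{3} + 4} = -16 + \frac{4}{4 - \frac{c}{3}}$)
$\sqrt{\left(S{\left(642,l{\left(31 \right)} \right)} - -91826\right) - 2202526} = \sqrt{\left(\left(16 - \frac{4 \left(45 - 124\right)}{-12 + 31}\right) - -91826\right) - 2202526} = \sqrt{\left(\left(16 - \frac{4 \left(45 - 124\right)}{19}\right) + 91826\right) - 2202526} = \sqrt{\left(\left(16 - 4 \cdot \frac{1}{19} \left(-79\right)\right) + 91826\right) - 2202526} = \sqrt{\left(\left(16 - - \frac{316}{19}\right) + 91826\right) - 2202526} = \sqrt{\left(\left(16 + \frac{316}{19}\right) + 91826\right) - 2202526} = \sqrt{\left(\frac{620}{19} + 91826\right) - 2202526} = \sqrt{\frac{1745314}{19} - 2202526} = \sqrt{- \frac{40102680}{19}} = \frac{2 i \sqrt{190487730}}{19}$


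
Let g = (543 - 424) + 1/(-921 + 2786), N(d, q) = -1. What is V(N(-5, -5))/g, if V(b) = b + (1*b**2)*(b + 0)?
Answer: -1865/110968 ≈ -0.016807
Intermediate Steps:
g = 221936/1865 (g = 119 + 1/1865 = 221936/1865 ≈ 119.00)
V(b) = b + b**3 (V(b) = b + b**2*b = b + b**3)
V(N(-5, -5))/g = (-1 + (-1)**3)/(221936/1865) = (-1 - 1)*(1865/221936) = -2*1865/221936 = -1865/110968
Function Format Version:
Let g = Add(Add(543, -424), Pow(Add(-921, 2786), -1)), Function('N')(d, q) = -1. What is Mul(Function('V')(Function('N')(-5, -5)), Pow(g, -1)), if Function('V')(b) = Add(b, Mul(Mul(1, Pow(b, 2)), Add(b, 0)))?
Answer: Rational(-1865, 110968) ≈ -0.016807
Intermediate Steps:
g = Rational(221936, 1865) (g = Add(119, Pow(1865, -1)) = Add(119, Rational(1, 1865)) = Rational(221936, 1865) ≈ 119.00)
Function('V')(b) = Add(b, Pow(b, 3)) (Function('V')(b) = Add(b, Mul(Pow(b, 2), b)) = Add(b, Pow(b, 3)))
Mul(Function('V')(Function('N')(-5, -5)), Pow(g, -1)) = Mul(Add(-1, Pow(-1, 3)), Pow(Rational(221936, 1865), -1)) = Mul(Add(-1, -1), Rational(1865, 221936)) = Mul(-2, Rational(1865, 221936)) = Rational(-1865, 110968)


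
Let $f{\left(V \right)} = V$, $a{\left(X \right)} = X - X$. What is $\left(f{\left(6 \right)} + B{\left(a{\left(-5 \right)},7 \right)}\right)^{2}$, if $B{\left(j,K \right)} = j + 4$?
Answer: $100$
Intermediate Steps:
$a{\left(X \right)} = 0$
$B{\left(j,K \right)} = 4 + j$
$\left(f{\left(6 \right)} + B{\left(a{\left(-5 \right)},7 \right)}\right)^{2} = \left(6 + \left(4 + 0\right)\right)^{2} = \left(6 + 4\right)^{2} = 10^{2} = 100$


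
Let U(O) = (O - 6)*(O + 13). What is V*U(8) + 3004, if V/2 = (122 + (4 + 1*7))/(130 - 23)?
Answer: 332600/107 ≈ 3108.4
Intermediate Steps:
U(O) = (-6 + O)*(13 + O)
V = 266/107 (V = 2*((122 + (4 + 1*7))/(130 - 23)) = 2*((122 + (4 + 7))/107) = 2*((122 + 11)*(1/107)) = 2*(133*(1/107)) = 2*(133/107) = 266/107 ≈ 2.4860)
V*U(8) + 3004 = 266*(-78 + 8**2 + 7*8)/107 + 3004 = 266*(-78 + 64 + 56)/107 + 3004 = (266/107)*42 + 3004 = 11172/107 + 3004 = 332600/107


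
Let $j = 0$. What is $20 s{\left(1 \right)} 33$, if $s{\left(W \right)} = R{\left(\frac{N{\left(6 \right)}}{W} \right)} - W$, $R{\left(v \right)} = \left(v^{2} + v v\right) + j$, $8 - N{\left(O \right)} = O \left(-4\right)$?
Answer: $1351020$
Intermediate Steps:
$N{\left(O \right)} = 8 + 4 O$ ($N{\left(O \right)} = 8 - O \left(-4\right) = 8 - - 4 O = 8 + 4 O$)
$R{\left(v \right)} = 2 v^{2}$ ($R{\left(v \right)} = \left(v^{2} + v v\right) + 0 = \left(v^{2} + v^{2}\right) + 0 = 2 v^{2} + 0 = 2 v^{2}$)
$s{\left(W \right)} = - W + \frac{2048}{W^{2}}$ ($s{\left(W \right)} = 2 \left(\frac{8 + 4 \cdot 6}{W}\right)^{2} - W = 2 \left(\frac{8 + 24}{W}\right)^{2} - W = 2 \left(\frac{32}{W}\right)^{2} - W = 2 \frac{1024}{W^{2}} - W = \frac{2048}{W^{2}} - W = - W + \frac{2048}{W^{2}}$)
$20 s{\left(1 \right)} 33 = 20 \left(\left(-1\right) 1 + 2048 \cdot 1^{-2}\right) 33 = 20 \left(-1 + 2048 \cdot 1\right) 33 = 20 \left(-1 + 2048\right) 33 = 20 \cdot 2047 \cdot 33 = 40940 \cdot 33 = 1351020$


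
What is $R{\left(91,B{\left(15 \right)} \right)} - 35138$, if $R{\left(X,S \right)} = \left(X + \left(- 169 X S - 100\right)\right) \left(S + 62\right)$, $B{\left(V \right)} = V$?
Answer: $-17798576$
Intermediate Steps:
$R{\left(X,S \right)} = \left(62 + S\right) \left(-100 + X - 169 S X\right)$ ($R{\left(X,S \right)} = \left(X - \left(100 + 169 S X\right)\right) \left(62 + S\right) = \left(-100 + X - 169 S X\right) \left(62 + S\right) = \left(62 + S\right) \left(-100 + X - 169 S X\right)$)
$R{\left(91,B{\left(15 \right)} \right)} - 35138 = \left(-6200 - 1500 + 62 \cdot 91 - 157155 \cdot 91 - 15379 \cdot 15^{2}\right) - 35138 = \left(-6200 - 1500 + 5642 - 14301105 - 15379 \cdot 225\right) - 35138 = \left(-6200 - 1500 + 5642 - 14301105 - 3460275\right) - 35138 = -17763438 - 35138 = -17798576$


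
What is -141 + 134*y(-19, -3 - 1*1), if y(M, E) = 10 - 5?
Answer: 529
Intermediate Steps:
y(M, E) = 5
-141 + 134*y(-19, -3 - 1*1) = -141 + 134*5 = -141 + 670 = 529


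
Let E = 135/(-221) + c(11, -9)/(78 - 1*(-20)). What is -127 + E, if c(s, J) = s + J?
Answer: -1381677/10829 ≈ -127.59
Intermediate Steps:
c(s, J) = J + s
E = -6394/10829 (E = 135/(-221) + (-9 + 11)/(78 - 1*(-20)) = 135*(-1/221) + 2/(78 + 20) = -135/221 + 2/98 = -135/221 + 2*(1/98) = -135/221 + 1/49 = -6394/10829 ≈ -0.59045)
-127 + E = -127 - 6394/10829 = -1381677/10829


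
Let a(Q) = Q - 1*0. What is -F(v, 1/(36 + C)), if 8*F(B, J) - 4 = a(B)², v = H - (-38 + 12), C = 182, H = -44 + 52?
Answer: -145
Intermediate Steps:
H = 8
a(Q) = Q (a(Q) = Q + 0 = Q)
v = 34 (v = 8 - (-38 + 12) = 8 - 1*(-26) = 8 + 26 = 34)
F(B, J) = ½ + B²/8
-F(v, 1/(36 + C)) = -(½ + (⅛)*34²) = -(½ + (⅛)*1156) = -(½ + 289/2) = -1*145 = -145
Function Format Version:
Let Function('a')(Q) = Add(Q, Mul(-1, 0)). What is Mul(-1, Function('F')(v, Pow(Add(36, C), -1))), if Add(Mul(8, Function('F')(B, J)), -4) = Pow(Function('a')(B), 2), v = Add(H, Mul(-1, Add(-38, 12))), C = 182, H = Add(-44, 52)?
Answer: -145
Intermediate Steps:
H = 8
Function('a')(Q) = Q (Function('a')(Q) = Add(Q, 0) = Q)
v = 34 (v = Add(8, Mul(-1, Add(-38, 12))) = Add(8, Mul(-1, -26)) = Add(8, 26) = 34)
Function('F')(B, J) = Add(Rational(1, 2), Mul(Rational(1, 8), Pow(B, 2)))
Mul(-1, Function('F')(v, Pow(Add(36, C), -1))) = Mul(-1, Add(Rational(1, 2), Mul(Rational(1, 8), Pow(34, 2)))) = Mul(-1, Add(Rational(1, 2), Mul(Rational(1, 8), 1156))) = Mul(-1, Add(Rational(1, 2), Rational(289, 2))) = Mul(-1, 145) = -145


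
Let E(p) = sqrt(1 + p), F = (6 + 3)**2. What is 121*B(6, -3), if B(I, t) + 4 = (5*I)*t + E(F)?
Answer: -11374 + 121*sqrt(82) ≈ -10278.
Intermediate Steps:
F = 81 (F = 9**2 = 81)
B(I, t) = -4 + sqrt(82) + 5*I*t (B(I, t) = -4 + ((5*I)*t + sqrt(1 + 81)) = -4 + (5*I*t + sqrt(82)) = -4 + (sqrt(82) + 5*I*t) = -4 + sqrt(82) + 5*I*t)
121*B(6, -3) = 121*(-4 + sqrt(82) + 5*6*(-3)) = 121*(-4 + sqrt(82) - 90) = 121*(-94 + sqrt(82)) = -11374 + 121*sqrt(82)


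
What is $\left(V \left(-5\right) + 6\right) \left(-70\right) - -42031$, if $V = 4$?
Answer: $43011$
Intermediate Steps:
$\left(V \left(-5\right) + 6\right) \left(-70\right) - -42031 = \left(4 \left(-5\right) + 6\right) \left(-70\right) - -42031 = \left(-20 + 6\right) \left(-70\right) + 42031 = \left(-14\right) \left(-70\right) + 42031 = 980 + 42031 = 43011$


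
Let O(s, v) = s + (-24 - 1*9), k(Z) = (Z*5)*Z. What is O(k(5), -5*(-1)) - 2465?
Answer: -2373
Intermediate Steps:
k(Z) = 5*Z² (k(Z) = (5*Z)*Z = 5*Z²)
O(s, v) = -33 + s (O(s, v) = s + (-24 - 9) = s - 33 = -33 + s)
O(k(5), -5*(-1)) - 2465 = (-33 + 5*5²) - 2465 = (-33 + 5*25) - 2465 = (-33 + 125) - 2465 = 92 - 2465 = -2373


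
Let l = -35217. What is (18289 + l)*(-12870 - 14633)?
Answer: 465570784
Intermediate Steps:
(18289 + l)*(-12870 - 14633) = (18289 - 35217)*(-12870 - 14633) = -16928*(-27503) = 465570784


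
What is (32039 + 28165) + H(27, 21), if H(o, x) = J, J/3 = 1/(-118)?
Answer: 7104069/118 ≈ 60204.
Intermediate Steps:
J = -3/118 (J = 3/(-118) = 3*(-1/118) = -3/118 ≈ -0.025424)
H(o, x) = -3/118
(32039 + 28165) + H(27, 21) = (32039 + 28165) - 3/118 = 60204 - 3/118 = 7104069/118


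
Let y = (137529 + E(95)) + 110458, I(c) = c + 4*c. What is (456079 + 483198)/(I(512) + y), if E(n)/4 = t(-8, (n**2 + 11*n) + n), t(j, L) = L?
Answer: 3319/1029 ≈ 3.2255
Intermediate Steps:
I(c) = 5*c
E(n) = 4*n**2 + 48*n (E(n) = 4*((n**2 + 11*n) + n) = 4*(n**2 + 12*n) = 4*n**2 + 48*n)
y = 288647 (y = (137529 + 4*95*(12 + 95)) + 110458 = (137529 + 4*95*107) + 110458 = (137529 + 40660) + 110458 = 178189 + 110458 = 288647)
(456079 + 483198)/(I(512) + y) = (456079 + 483198)/(5*512 + 288647) = 939277/(2560 + 288647) = 939277/291207 = 939277*(1/291207) = 3319/1029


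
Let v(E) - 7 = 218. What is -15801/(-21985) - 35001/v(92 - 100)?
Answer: -17020928/109925 ≈ -154.84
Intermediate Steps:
v(E) = 225 (v(E) = 7 + 218 = 225)
-15801/(-21985) - 35001/v(92 - 100) = -15801/(-21985) - 35001/225 = -15801*(-1/21985) - 35001*1/225 = 15801/21985 - 3889/25 = -17020928/109925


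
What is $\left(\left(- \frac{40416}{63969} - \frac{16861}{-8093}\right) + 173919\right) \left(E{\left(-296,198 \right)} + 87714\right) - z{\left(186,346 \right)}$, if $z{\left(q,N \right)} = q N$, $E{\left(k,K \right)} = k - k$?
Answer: $\frac{2632543681348604388}{172567039} \approx 1.5255 \cdot 10^{10}$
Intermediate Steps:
$E{\left(k,K \right)} = 0$
$z{\left(q,N \right)} = N q$
$\left(\left(- \frac{40416}{63969} - \frac{16861}{-8093}\right) + 173919\right) \left(E{\left(-296,198 \right)} + 87714\right) - z{\left(186,346 \right)} = \left(\left(- \frac{40416}{63969} - \frac{16861}{-8093}\right) + 173919\right) \left(0 + 87714\right) - 346 \cdot 186 = \left(\left(\left(-40416\right) \frac{1}{63969} - - \frac{16861}{8093}\right) + 173919\right) 87714 - 64356 = \left(\left(- \frac{13472}{21323} + \frac{16861}{8093}\right) + 173919\right) 87714 - 64356 = \left(\frac{250498207}{172567039} + 173919\right) 87714 - 64356 = \frac{30012937354048}{172567039} \cdot 87714 - 64356 = \frac{2632554787072966272}{172567039} - 64356 = \frac{2632543681348604388}{172567039}$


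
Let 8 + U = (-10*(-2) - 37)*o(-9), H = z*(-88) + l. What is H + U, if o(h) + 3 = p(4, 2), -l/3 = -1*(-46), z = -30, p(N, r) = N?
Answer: 2477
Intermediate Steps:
l = -138 (l = -(-3)*(-46) = -3*46 = -138)
o(h) = 1 (o(h) = -3 + 4 = 1)
H = 2502 (H = -30*(-88) - 138 = 2640 - 138 = 2502)
U = -25 (U = -8 + (-10*(-2) - 37)*1 = -8 + (20 - 37)*1 = -8 - 17*1 = -8 - 17 = -25)
H + U = 2502 - 25 = 2477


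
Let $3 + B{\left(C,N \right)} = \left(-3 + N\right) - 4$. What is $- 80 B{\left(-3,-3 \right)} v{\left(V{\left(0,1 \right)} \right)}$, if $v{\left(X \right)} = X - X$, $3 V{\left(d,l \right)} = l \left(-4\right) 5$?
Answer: $0$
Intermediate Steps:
$V{\left(d,l \right)} = - \frac{20 l}{3}$ ($V{\left(d,l \right)} = \frac{l \left(-4\right) 5}{3} = \frac{- 4 l 5}{3} = \frac{\left(-20\right) l}{3} = - \frac{20 l}{3}$)
$B{\left(C,N \right)} = -10 + N$ ($B{\left(C,N \right)} = -3 + \left(\left(-3 + N\right) - 4\right) = -3 + \left(-7 + N\right) = -10 + N$)
$v{\left(X \right)} = 0$
$- 80 B{\left(-3,-3 \right)} v{\left(V{\left(0,1 \right)} \right)} = - 80 \left(-10 - 3\right) 0 = \left(-80\right) \left(-13\right) 0 = 1040 \cdot 0 = 0$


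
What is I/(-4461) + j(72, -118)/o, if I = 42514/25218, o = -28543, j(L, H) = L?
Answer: -4656648479/1605508042707 ≈ -0.0029004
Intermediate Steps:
I = 21257/12609 (I = 42514*(1/25218) = 21257/12609 ≈ 1.6859)
I/(-4461) + j(72, -118)/o = (21257/12609)/(-4461) + 72/(-28543) = (21257/12609)*(-1/4461) + 72*(-1/28543) = -21257/56248749 - 72/28543 = -4656648479/1605508042707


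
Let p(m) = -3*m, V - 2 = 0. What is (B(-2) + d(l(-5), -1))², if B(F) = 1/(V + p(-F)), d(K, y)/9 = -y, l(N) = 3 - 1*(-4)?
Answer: 1225/16 ≈ 76.563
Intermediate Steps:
V = 2 (V = 2 + 0 = 2)
l(N) = 7 (l(N) = 3 + 4 = 7)
d(K, y) = -9*y (d(K, y) = 9*(-y) = -9*y)
B(F) = 1/(2 + 3*F) (B(F) = 1/(2 - (-3)*F) = 1/(2 + 3*F))
(B(-2) + d(l(-5), -1))² = (1/(2 + 3*(-2)) - 9*(-1))² = (1/(2 - 6) + 9)² = (1/(-4) + 9)² = (-¼ + 9)² = (35/4)² = 1225/16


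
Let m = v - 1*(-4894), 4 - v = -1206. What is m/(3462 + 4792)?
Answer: 3052/4127 ≈ 0.73952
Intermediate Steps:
v = 1210 (v = 4 - 1*(-1206) = 4 + 1206 = 1210)
m = 6104 (m = 1210 - 1*(-4894) = 1210 + 4894 = 6104)
m/(3462 + 4792) = 6104/(3462 + 4792) = 6104/8254 = 6104*(1/8254) = 3052/4127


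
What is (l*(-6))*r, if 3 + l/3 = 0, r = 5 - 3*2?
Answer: -54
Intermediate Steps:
r = -1 (r = 5 - 6 = -1)
l = -9 (l = -9 + 3*0 = -9 + 0 = -9)
(l*(-6))*r = -9*(-6)*(-1) = 54*(-1) = -54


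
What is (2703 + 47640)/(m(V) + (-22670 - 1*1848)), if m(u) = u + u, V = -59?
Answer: -16781/8212 ≈ -2.0435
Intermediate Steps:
m(u) = 2*u
(2703 + 47640)/(m(V) + (-22670 - 1*1848)) = (2703 + 47640)/(2*(-59) + (-22670 - 1*1848)) = 50343/(-118 + (-22670 - 1848)) = 50343/(-118 - 24518) = 50343/(-24636) = 50343*(-1/24636) = -16781/8212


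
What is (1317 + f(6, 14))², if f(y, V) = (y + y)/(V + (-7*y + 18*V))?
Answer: 5439800025/3136 ≈ 1.7346e+6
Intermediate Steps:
f(y, V) = 2*y/(-7*y + 19*V) (f(y, V) = (2*y)/(-7*y + 19*V) = 2*y/(-7*y + 19*V))
(1317 + f(6, 14))² = (1317 + 2*6/(-7*6 + 19*14))² = (1317 + 2*6/(-42 + 266))² = (1317 + 2*6/224)² = (1317 + 2*6*(1/224))² = (1317 + 3/56)² = (73755/56)² = 5439800025/3136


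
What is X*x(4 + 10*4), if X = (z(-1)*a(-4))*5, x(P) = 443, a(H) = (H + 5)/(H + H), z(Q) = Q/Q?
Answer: -2215/8 ≈ -276.88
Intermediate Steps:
z(Q) = 1
a(H) = (5 + H)/(2*H) (a(H) = (5 + H)/((2*H)) = (5 + H)*(1/(2*H)) = (5 + H)/(2*H))
X = -5/8 (X = (1*((½)*(5 - 4)/(-4)))*5 = (1*((½)*(-¼)*1))*5 = (1*(-⅛))*5 = -⅛*5 = -5/8 ≈ -0.62500)
X*x(4 + 10*4) = -5/8*443 = -2215/8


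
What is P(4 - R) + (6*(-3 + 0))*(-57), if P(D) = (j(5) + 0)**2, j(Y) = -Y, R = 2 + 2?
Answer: 1051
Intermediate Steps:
R = 4
P(D) = 25 (P(D) = (-1*5 + 0)**2 = (-5 + 0)**2 = (-5)**2 = 25)
P(4 - R) + (6*(-3 + 0))*(-57) = 25 + (6*(-3 + 0))*(-57) = 25 + (6*(-3))*(-57) = 25 - 18*(-57) = 25 + 1026 = 1051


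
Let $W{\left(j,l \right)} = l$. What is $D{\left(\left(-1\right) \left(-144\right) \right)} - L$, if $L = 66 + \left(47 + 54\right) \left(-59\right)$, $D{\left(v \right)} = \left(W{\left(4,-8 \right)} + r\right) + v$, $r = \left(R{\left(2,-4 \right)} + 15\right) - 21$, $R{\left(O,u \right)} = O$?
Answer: $6025$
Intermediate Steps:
$r = -4$ ($r = \left(2 + 15\right) - 21 = 17 - 21 = -4$)
$D{\left(v \right)} = -12 + v$ ($D{\left(v \right)} = \left(-8 - 4\right) + v = -12 + v$)
$L = -5893$ ($L = 66 + 101 \left(-59\right) = 66 - 5959 = -5893$)
$D{\left(\left(-1\right) \left(-144\right) \right)} - L = \left(-12 - -144\right) - -5893 = \left(-12 + 144\right) + 5893 = 132 + 5893 = 6025$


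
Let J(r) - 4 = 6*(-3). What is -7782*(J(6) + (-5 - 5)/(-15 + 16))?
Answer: 186768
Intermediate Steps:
J(r) = -14 (J(r) = 4 + 6*(-3) = 4 - 18 = -14)
-7782*(J(6) + (-5 - 5)/(-15 + 16)) = -7782*(-14 + (-5 - 5)/(-15 + 16)) = -7782*(-14 - 10/1) = -7782*(-14 - 10*1) = -7782*(-14 - 10) = -7782*(-24) = -2594*(-72) = 186768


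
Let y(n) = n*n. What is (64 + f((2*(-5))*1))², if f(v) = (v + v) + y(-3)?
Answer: 2809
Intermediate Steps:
y(n) = n²
f(v) = 9 + 2*v (f(v) = (v + v) + (-3)² = 2*v + 9 = 9 + 2*v)
(64 + f((2*(-5))*1))² = (64 + (9 + 2*((2*(-5))*1)))² = (64 + (9 + 2*(-10*1)))² = (64 + (9 + 2*(-10)))² = (64 + (9 - 20))² = (64 - 11)² = 53² = 2809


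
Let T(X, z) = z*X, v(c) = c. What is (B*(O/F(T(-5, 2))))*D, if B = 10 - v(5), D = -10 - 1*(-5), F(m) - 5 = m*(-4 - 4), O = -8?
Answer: 40/17 ≈ 2.3529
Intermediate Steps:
T(X, z) = X*z
F(m) = 5 - 8*m (F(m) = 5 + m*(-4 - 4) = 5 + m*(-8) = 5 - 8*m)
D = -5 (D = -10 + 5 = -5)
B = 5 (B = 10 - 1*5 = 10 - 5 = 5)
(B*(O/F(T(-5, 2))))*D = (5*(-8/(5 - (-40)*2)))*(-5) = (5*(-8/(5 - 8*(-10))))*(-5) = (5*(-8/(5 + 80)))*(-5) = (5*(-8/85))*(-5) = -8/17*(-5) = 40/17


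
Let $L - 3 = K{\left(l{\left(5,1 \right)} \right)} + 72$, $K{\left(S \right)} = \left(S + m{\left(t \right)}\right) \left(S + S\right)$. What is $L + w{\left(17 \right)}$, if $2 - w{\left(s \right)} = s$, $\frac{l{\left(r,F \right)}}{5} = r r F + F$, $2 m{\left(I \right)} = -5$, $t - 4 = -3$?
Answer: $33210$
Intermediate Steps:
$t = 1$ ($t = 4 - 3 = 1$)
$m{\left(I \right)} = - \frac{5}{2}$ ($m{\left(I \right)} = \frac{1}{2} \left(-5\right) = - \frac{5}{2}$)
$l{\left(r,F \right)} = 5 F + 5 F r^{2}$ ($l{\left(r,F \right)} = 5 \left(r r F + F\right) = 5 \left(r^{2} F + F\right) = 5 \left(F r^{2} + F\right) = 5 \left(F + F r^{2}\right) = 5 F + 5 F r^{2}$)
$w{\left(s \right)} = 2 - s$
$K{\left(S \right)} = 2 S \left(- \frac{5}{2} + S\right)$ ($K{\left(S \right)} = \left(S - \frac{5}{2}\right) \left(S + S\right) = \left(- \frac{5}{2} + S\right) 2 S = 2 S \left(- \frac{5}{2} + S\right)$)
$L = 33225$ ($L = 3 + \left(5 \cdot 1 \left(1 + 5^{2}\right) \left(-5 + 2 \cdot 5 \cdot 1 \left(1 + 5^{2}\right)\right) + 72\right) = 3 + \left(5 \cdot 1 \left(1 + 25\right) \left(-5 + 2 \cdot 5 \cdot 1 \left(1 + 25\right)\right) + 72\right) = 3 + \left(5 \cdot 1 \cdot 26 \left(-5 + 2 \cdot 5 \cdot 1 \cdot 26\right) + 72\right) = 3 + \left(130 \left(-5 + 2 \cdot 130\right) + 72\right) = 3 + \left(130 \left(-5 + 260\right) + 72\right) = 3 + \left(130 \cdot 255 + 72\right) = 3 + \left(33150 + 72\right) = 3 + 33222 = 33225$)
$L + w{\left(17 \right)} = 33225 + \left(2 - 17\right) = 33225 - 15 = 33210$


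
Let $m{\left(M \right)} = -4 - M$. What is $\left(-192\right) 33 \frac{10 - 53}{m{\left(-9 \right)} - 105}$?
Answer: $- \frac{68112}{25} \approx -2724.5$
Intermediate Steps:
$\left(-192\right) 33 \frac{10 - 53}{m{\left(-9 \right)} - 105} = \left(-192\right) 33 \frac{10 - 53}{\left(-4 - -9\right) - 105} = - 6336 \left(- \frac{43}{\left(-4 + 9\right) - 105}\right) = - 6336 \left(- \frac{43}{5 - 105}\right) = - 6336 \left(- \frac{43}{-100}\right) = - 6336 \left(\left(-43\right) \left(- \frac{1}{100}\right)\right) = \left(-6336\right) \frac{43}{100} = - \frac{68112}{25}$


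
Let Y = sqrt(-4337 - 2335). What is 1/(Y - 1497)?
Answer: -499/749227 - 4*I*sqrt(417)/2247681 ≈ -0.00066602 - 3.6341e-5*I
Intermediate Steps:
Y = 4*I*sqrt(417) (Y = sqrt(-6672) = 4*I*sqrt(417) ≈ 81.682*I)
1/(Y - 1497) = 1/(4*I*sqrt(417) - 1497) = 1/(-1497 + 4*I*sqrt(417))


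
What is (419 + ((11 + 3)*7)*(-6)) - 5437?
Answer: -5606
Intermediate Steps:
(419 + ((11 + 3)*7)*(-6)) - 5437 = (419 + (14*7)*(-6)) - 5437 = (419 + 98*(-6)) - 5437 = (419 - 588) - 5437 = -169 - 5437 = -5606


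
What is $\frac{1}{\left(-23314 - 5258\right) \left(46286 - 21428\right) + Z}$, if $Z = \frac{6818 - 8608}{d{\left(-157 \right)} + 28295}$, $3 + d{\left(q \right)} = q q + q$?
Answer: $- \frac{26392}{18744727345087} \approx -1.408 \cdot 10^{-9}$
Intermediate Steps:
$d{\left(q \right)} = -3 + q + q^{2}$ ($d{\left(q \right)} = -3 + \left(q q + q\right) = -3 + \left(q^{2} + q\right) = -3 + \left(q + q^{2}\right) = -3 + q + q^{2}$)
$Z = - \frac{895}{26392}$ ($Z = \frac{6818 - 8608}{\left(-3 - 157 + \left(-157\right)^{2}\right) + 28295} = - \frac{1790}{\left(-3 - 157 + 24649\right) + 28295} = - \frac{1790}{24489 + 28295} = - \frac{1790}{52784} = \left(-1790\right) \frac{1}{52784} = - \frac{895}{26392} \approx -0.033912$)
$\frac{1}{\left(-23314 - 5258\right) \left(46286 - 21428\right) + Z} = \frac{1}{\left(-23314 - 5258\right) \left(46286 - 21428\right) - \frac{895}{26392}} = \frac{1}{\left(-28572\right) 24858 - \frac{895}{26392}} = \frac{1}{-710242776 - \frac{895}{26392}} = \frac{1}{- \frac{18744727345087}{26392}} = - \frac{26392}{18744727345087}$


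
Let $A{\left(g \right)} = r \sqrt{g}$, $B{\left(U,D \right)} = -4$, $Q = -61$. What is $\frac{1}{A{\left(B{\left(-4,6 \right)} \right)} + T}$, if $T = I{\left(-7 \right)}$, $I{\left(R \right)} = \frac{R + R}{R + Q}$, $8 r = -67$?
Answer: $\frac{952}{1297517} + \frac{77452 i}{1297517} \approx 0.00073371 + 0.059693 i$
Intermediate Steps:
$r = - \frac{67}{8}$ ($r = \frac{1}{8} \left(-67\right) = - \frac{67}{8} \approx -8.375$)
$I{\left(R \right)} = \frac{2 R}{-61 + R}$ ($I{\left(R \right)} = \frac{R + R}{R - 61} = \frac{2 R}{-61 + R}$)
$T = \frac{7}{34}$ ($T = 2 \left(-7\right) \frac{1}{-61 - 7} = 2 \left(-7\right) \frac{1}{-68} = 2 \left(-7\right) \left(- \frac{1}{68}\right) = \frac{7}{34} \approx 0.20588$)
$A{\left(g \right)} = - \frac{67 \sqrt{g}}{8}$
$\frac{1}{A{\left(B{\left(-4,6 \right)} \right)} + T} = \frac{1}{- \frac{67 \sqrt{-4}}{8} + \frac{7}{34}} = \frac{1}{- \frac{67 \cdot 2 i}{8} + \frac{7}{34}} = \frac{1}{- \frac{67 i}{4} + \frac{7}{34}} = \frac{1}{\frac{7}{34} - \frac{67 i}{4}} = \frac{4624 \left(\frac{7}{34} + \frac{67 i}{4}\right)}{1297517}$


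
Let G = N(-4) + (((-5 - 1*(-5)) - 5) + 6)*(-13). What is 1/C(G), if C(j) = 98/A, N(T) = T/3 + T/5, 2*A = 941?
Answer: 941/196 ≈ 4.8010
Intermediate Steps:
A = 941/2 (A = (1/2)*941 = 941/2 ≈ 470.50)
N(T) = 8*T/15 (N(T) = T*(1/3) + T*(1/5) = T/3 + T/5 = 8*T/15)
G = -227/15 (G = (8/15)*(-4) + (((-5 - 1*(-5)) - 5) + 6)*(-13) = -32/15 + (((-5 + 5) - 5) + 6)*(-13) = -32/15 + ((0 - 5) + 6)*(-13) = -32/15 + (-5 + 6)*(-13) = -32/15 + 1*(-13) = -32/15 - 13 = -227/15 ≈ -15.133)
C(j) = 196/941 (C(j) = 98/(941/2) = 98*(2/941) = 196/941)
1/C(G) = 1/(196/941) = 941/196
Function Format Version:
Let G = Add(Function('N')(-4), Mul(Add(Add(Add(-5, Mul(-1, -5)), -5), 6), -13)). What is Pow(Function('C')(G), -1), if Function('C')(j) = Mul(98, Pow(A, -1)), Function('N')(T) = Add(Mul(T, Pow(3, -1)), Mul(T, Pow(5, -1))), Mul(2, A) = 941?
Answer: Rational(941, 196) ≈ 4.8010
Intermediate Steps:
A = Rational(941, 2) (A = Mul(Rational(1, 2), 941) = Rational(941, 2) ≈ 470.50)
Function('N')(T) = Mul(Rational(8, 15), T) (Function('N')(T) = Add(Mul(T, Rational(1, 3)), Mul(T, Rational(1, 5))) = Add(Mul(Rational(1, 3), T), Mul(Rational(1, 5), T)) = Mul(Rational(8, 15), T))
G = Rational(-227, 15) (G = Add(Mul(Rational(8, 15), -4), Mul(Add(Add(Add(-5, Mul(-1, -5)), -5), 6), -13)) = Add(Rational(-32, 15), Mul(Add(Add(Add(-5, 5), -5), 6), -13)) = Add(Rational(-32, 15), Mul(Add(Add(0, -5), 6), -13)) = Add(Rational(-32, 15), Mul(Add(-5, 6), -13)) = Add(Rational(-32, 15), Mul(1, -13)) = Add(Rational(-32, 15), -13) = Rational(-227, 15) ≈ -15.133)
Function('C')(j) = Rational(196, 941) (Function('C')(j) = Mul(98, Pow(Rational(941, 2), -1)) = Mul(98, Rational(2, 941)) = Rational(196, 941))
Pow(Function('C')(G), -1) = Pow(Rational(196, 941), -1) = Rational(941, 196)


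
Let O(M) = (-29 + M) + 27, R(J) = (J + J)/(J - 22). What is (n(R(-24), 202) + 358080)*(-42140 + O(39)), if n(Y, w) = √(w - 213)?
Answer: -15076242240 - 42103*I*√11 ≈ -1.5076e+10 - 1.3964e+5*I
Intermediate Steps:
R(J) = 2*J/(-22 + J) (R(J) = (2*J)/(-22 + J) = 2*J/(-22 + J))
O(M) = -2 + M
n(Y, w) = √(-213 + w)
(n(R(-24), 202) + 358080)*(-42140 + O(39)) = (√(-213 + 202) + 358080)*(-42140 + (-2 + 39)) = (√(-11) + 358080)*(-42140 + 37) = (I*√11 + 358080)*(-42103) = (358080 + I*√11)*(-42103) = -15076242240 - 42103*I*√11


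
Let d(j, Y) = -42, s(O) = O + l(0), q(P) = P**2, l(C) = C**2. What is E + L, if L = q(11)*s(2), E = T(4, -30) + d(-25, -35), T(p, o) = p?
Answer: 204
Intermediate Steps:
s(O) = O (s(O) = O + 0**2 = O + 0 = O)
E = -38 (E = 4 - 42 = -38)
L = 242 (L = 11**2*2 = 121*2 = 242)
E + L = -38 + 242 = 204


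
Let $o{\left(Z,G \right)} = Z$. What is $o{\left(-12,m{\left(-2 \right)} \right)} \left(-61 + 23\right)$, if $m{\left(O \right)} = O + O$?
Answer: $456$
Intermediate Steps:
$m{\left(O \right)} = 2 O$
$o{\left(-12,m{\left(-2 \right)} \right)} \left(-61 + 23\right) = - 12 \left(-61 + 23\right) = \left(-12\right) \left(-38\right) = 456$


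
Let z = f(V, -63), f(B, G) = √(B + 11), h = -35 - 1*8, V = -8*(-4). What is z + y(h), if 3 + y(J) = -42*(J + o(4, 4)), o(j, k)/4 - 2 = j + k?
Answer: 123 + √43 ≈ 129.56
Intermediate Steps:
o(j, k) = 8 + 4*j + 4*k (o(j, k) = 8 + 4*(j + k) = 8 + (4*j + 4*k) = 8 + 4*j + 4*k)
V = 32
h = -43 (h = -35 - 8 = -43)
y(J) = -1683 - 42*J (y(J) = -3 - 42*(J + (8 + 4*4 + 4*4)) = -3 - 42*(J + (8 + 16 + 16)) = -3 - 42*(J + 40) = -3 - 42*(40 + J) = -3 + (-1680 - 42*J) = -1683 - 42*J)
f(B, G) = √(11 + B)
z = √43 (z = √(11 + 32) = √43 ≈ 6.5574)
z + y(h) = √43 + (-1683 - 42*(-43)) = √43 + (-1683 + 1806) = √43 + 123 = 123 + √43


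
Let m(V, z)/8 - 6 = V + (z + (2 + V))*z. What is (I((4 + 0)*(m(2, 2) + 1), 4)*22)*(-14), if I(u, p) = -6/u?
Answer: 66/23 ≈ 2.8696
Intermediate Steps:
m(V, z) = 48 + 8*V + 8*z*(2 + V + z) (m(V, z) = 48 + 8*(V + (z + (2 + V))*z) = 48 + 8*(V + (2 + V + z)*z) = 48 + 8*(V + z*(2 + V + z)) = 48 + (8*V + 8*z*(2 + V + z)) = 48 + 8*V + 8*z*(2 + V + z))
(I((4 + 0)*(m(2, 2) + 1), 4)*22)*(-14) = (-6*1/((4 + 0)*((48 + 8*2 + 8*2² + 16*2 + 8*2*2) + 1))*22)*(-14) = (-6*1/(4*((48 + 16 + 8*4 + 32 + 32) + 1))*22)*(-14) = (-6*1/(4*((48 + 16 + 32 + 32 + 32) + 1))*22)*(-14) = (-6*1/(4*(160 + 1))*22)*(-14) = (-6/(4*161)*22)*(-14) = (-6/644*22)*(-14) = (-6*1/644*22)*(-14) = -3/322*22*(-14) = -33/161*(-14) = 66/23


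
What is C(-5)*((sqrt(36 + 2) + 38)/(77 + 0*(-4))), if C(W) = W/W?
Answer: 38/77 + sqrt(38)/77 ≈ 0.57356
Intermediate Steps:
C(W) = 1
C(-5)*((sqrt(36 + 2) + 38)/(77 + 0*(-4))) = 1*((sqrt(36 + 2) + 38)/(77 + 0*(-4))) = 1*((sqrt(38) + 38)/(77 + 0)) = 1*((38 + sqrt(38))/77) = 1*((38 + sqrt(38))*(1/77)) = 1*(38/77 + sqrt(38)/77) = 38/77 + sqrt(38)/77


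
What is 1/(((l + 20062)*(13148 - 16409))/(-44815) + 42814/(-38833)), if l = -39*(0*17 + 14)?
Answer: 1740300895/2469478494698 ≈ 0.00070472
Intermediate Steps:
l = -546 (l = -39*(0 + 14) = -39*14 = -546)
1/(((l + 20062)*(13148 - 16409))/(-44815) + 42814/(-38833)) = 1/(((-546 + 20062)*(13148 - 16409))/(-44815) + 42814/(-38833)) = 1/((19516*(-3261))*(-1/44815) + 42814*(-1/38833)) = 1/(-63641676*(-1/44815) - 42814/38833) = 1/(63641676/44815 - 42814/38833) = 1/(2469478494698/1740300895) = 1740300895/2469478494698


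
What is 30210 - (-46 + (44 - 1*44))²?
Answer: 28094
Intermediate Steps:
30210 - (-46 + (44 - 1*44))² = 30210 - (-46 + (44 - 44))² = 30210 - (-46 + 0)² = 30210 - 1*(-46)² = 30210 - 1*2116 = 30210 - 2116 = 28094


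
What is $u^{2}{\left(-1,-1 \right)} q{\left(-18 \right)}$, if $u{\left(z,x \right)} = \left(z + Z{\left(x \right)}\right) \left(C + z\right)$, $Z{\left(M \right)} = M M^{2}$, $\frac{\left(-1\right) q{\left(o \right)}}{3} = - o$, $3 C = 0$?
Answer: $-216$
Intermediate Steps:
$C = 0$ ($C = \frac{1}{3} \cdot 0 = 0$)
$q{\left(o \right)} = 3 o$ ($q{\left(o \right)} = - 3 \left(- o\right) = 3 o$)
$Z{\left(M \right)} = M^{3}$
$u{\left(z,x \right)} = z \left(z + x^{3}\right)$ ($u{\left(z,x \right)} = \left(z + x^{3}\right) \left(0 + z\right) = \left(z + x^{3}\right) z = z \left(z + x^{3}\right)$)
$u^{2}{\left(-1,-1 \right)} q{\left(-18 \right)} = \left(- (-1 + \left(-1\right)^{3})\right)^{2} \cdot 3 \left(-18\right) = \left(- (-1 - 1)\right)^{2} \left(-54\right) = \left(\left(-1\right) \left(-2\right)\right)^{2} \left(-54\right) = 2^{2} \left(-54\right) = 4 \left(-54\right) = -216$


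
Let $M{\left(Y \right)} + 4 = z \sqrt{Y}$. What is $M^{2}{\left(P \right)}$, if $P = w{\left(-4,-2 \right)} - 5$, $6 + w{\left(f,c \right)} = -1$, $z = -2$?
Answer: $-32 + 32 i \sqrt{3} \approx -32.0 + 55.426 i$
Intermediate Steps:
$w{\left(f,c \right)} = -7$ ($w{\left(f,c \right)} = -6 - 1 = -7$)
$P = -12$ ($P = -7 - 5 = -12$)
$M{\left(Y \right)} = -4 - 2 \sqrt{Y}$
$M^{2}{\left(P \right)} = \left(-4 - 2 \sqrt{-12}\right)^{2} = \left(-4 - 2 \cdot 2 i \sqrt{3}\right)^{2} = \left(-4 - 4 i \sqrt{3}\right)^{2}$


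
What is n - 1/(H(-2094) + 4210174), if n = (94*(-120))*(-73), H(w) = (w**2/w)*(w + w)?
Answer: 10688124390239/12979846 ≈ 8.2344e+5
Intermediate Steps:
H(w) = 2*w**2 (H(w) = w*(2*w) = 2*w**2)
n = 823440 (n = -11280*(-73) = 823440)
n - 1/(H(-2094) + 4210174) = 823440 - 1/(2*(-2094)**2 + 4210174) = 823440 - 1/(2*4384836 + 4210174) = 823440 - 1/(8769672 + 4210174) = 823440 - 1/12979846 = 10688124390239/12979846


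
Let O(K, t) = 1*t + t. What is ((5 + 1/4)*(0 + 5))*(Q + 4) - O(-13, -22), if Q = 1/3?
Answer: 631/4 ≈ 157.75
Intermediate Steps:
O(K, t) = 2*t (O(K, t) = t + t = 2*t)
Q = ⅓ ≈ 0.33333
((5 + 1/4)*(0 + 5))*(Q + 4) - O(-13, -22) = ((5 + 1/4)*(0 + 5))*(⅓ + 4) - 2*(-22) = ((5 + 1*(¼))*5)*(13/3) - 1*(-44) = ((5 + ¼)*5)*(13/3) + 44 = ((21/4)*5)*(13/3) + 44 = (105/4)*(13/3) + 44 = 455/4 + 44 = 631/4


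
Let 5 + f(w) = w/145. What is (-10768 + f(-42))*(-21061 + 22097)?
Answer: -1618363572/145 ≈ -1.1161e+7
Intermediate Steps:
f(w) = -5 + w/145
(-10768 + f(-42))*(-21061 + 22097) = (-10768 + (-5 + (1/145)*(-42)))*(-21061 + 22097) = (-10768 + (-5 - 42/145))*1036 = (-10768 - 767/145)*1036 = -1562127/145*1036 = -1618363572/145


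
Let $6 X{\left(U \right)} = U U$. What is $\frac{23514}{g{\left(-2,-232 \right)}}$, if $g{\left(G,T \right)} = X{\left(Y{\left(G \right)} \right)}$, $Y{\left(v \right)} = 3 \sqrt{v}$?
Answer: $-7838$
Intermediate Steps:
$X{\left(U \right)} = \frac{U^{2}}{6}$ ($X{\left(U \right)} = \frac{U U}{6} = \frac{U^{2}}{6}$)
$g{\left(G,T \right)} = \frac{3 G}{2}$ ($g{\left(G,T \right)} = \frac{\left(3 \sqrt{G}\right)^{2}}{6} = \frac{9 G}{6} = \frac{3 G}{2}$)
$\frac{23514}{g{\left(-2,-232 \right)}} = \frac{23514}{\frac{3}{2} \left(-2\right)} = \frac{23514}{-3} = 23514 \left(- \frac{1}{3}\right) = -7838$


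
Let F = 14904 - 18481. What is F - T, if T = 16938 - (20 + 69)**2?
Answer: -12594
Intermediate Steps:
F = -3577
T = 9017 (T = 16938 - 1*89**2 = 16938 - 1*7921 = 16938 - 7921 = 9017)
F - T = -3577 - 1*9017 = -3577 - 9017 = -12594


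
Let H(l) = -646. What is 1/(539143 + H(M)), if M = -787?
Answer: 1/538497 ≈ 1.8570e-6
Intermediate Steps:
1/(539143 + H(M)) = 1/(539143 - 646) = 1/538497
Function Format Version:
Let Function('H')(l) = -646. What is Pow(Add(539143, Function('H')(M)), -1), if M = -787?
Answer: Rational(1, 538497) ≈ 1.8570e-6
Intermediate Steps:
Pow(Add(539143, Function('H')(M)), -1) = Pow(Add(539143, -646), -1) = Pow(538497, -1) = Rational(1, 538497)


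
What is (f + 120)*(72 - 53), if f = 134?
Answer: 4826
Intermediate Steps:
(f + 120)*(72 - 53) = (134 + 120)*(72 - 53) = 254*19 = 4826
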